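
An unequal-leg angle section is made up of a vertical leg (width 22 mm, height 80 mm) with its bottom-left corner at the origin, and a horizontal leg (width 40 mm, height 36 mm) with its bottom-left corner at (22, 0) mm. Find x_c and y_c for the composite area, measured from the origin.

vertical leg: A = 22 × 80 = 1760.00, centroid at (11.00, 40.00).
horizontal leg: A = 40 × 36 = 1440.00, centroid at (42.00, 18.00).
ΣA = 3200.00 mm²
ΣAx_c = (1760.00)(11.00) + (1440.00)(42.00) = 79840.00 mm³
ΣAy_c = (1760.00)(40.00) + (1440.00)(18.00) = 96320.00 mm³
x_c = 79840.00 / 3200.00 = 24.95 mm
y_c = 96320.00 / 3200.00 = 30.10 mm

x_c = 24.95 mm, y_c = 30.10 mm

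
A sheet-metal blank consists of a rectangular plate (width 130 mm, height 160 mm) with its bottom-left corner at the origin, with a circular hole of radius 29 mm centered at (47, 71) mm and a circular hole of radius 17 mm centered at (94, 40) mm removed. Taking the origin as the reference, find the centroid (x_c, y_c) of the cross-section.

x_c = 66.23 mm, y_c = 83.48 mm

plate: A = 130 × 160 = 20800.00, centroid at (65.00, 80.00).
hole 1: A = −π·29² = -2642.08, centroid at (47.00, 71.00).
hole 2: A = −π·17² = -907.92, centroid at (94.00, 40.00).
ΣA = 17250.00 mm²
ΣAx_c = (20800.00)(65.00) + (-2642.08)(47.00) + (-907.92)(94.00) = 1142477.76 mm³
ΣAy_c = (20800.00)(80.00) + (-2642.08)(71.00) + (-907.92)(40.00) = 1440095.55 mm³
x_c = 1142477.76 / 17250.00 = 66.23 mm
y_c = 1440095.55 / 17250.00 = 83.48 mm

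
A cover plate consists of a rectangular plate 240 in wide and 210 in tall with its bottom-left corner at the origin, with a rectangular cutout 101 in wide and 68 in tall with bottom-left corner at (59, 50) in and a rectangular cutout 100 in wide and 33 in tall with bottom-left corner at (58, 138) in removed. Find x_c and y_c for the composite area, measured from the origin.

Part | A | x̄ᵢ | ȳᵢ | A·x̄ᵢ | A·ȳᵢ
plate | 50400.00 | 120.00 | 105.00 | 6048000.00 | 5292000.00
hole 1 | -6868.00 | 109.50 | 84.00 | -752046.00 | -576912.00
hole 2 | -3300.00 | 108.00 | 154.50 | -356400.00 | -509850.00
Σ | 40232.00 |  |  | 4939554.00 | 4205238.00
x_c = 4939554.00 / 40232.00 = 122.78 in
y_c = 4205238.00 / 40232.00 = 104.52 in

x_c = 122.78 in, y_c = 104.52 in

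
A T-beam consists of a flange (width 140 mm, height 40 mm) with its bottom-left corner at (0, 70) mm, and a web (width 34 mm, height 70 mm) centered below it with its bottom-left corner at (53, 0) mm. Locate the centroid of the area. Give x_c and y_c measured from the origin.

x_c = 70.00 mm, y_c = 73.60 mm

web: A = 34 × 70 = 2380.00, centroid at (70.00, 35.00).
flange: A = 140 × 40 = 5600.00, centroid at (70.00, 90.00).
ΣA = 7980.00 mm²
ΣAx_c = (2380.00)(70.00) + (5600.00)(70.00) = 558600.00 mm³
ΣAy_c = (2380.00)(35.00) + (5600.00)(90.00) = 587300.00 mm³
x_c = 558600.00 / 7980.00 = 70.00 mm
y_c = 587300.00 / 7980.00 = 73.60 mm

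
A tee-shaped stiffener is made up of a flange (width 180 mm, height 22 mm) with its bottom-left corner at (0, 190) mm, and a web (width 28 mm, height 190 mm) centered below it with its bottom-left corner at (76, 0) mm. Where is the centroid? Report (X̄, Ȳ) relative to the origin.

Part | A | x̄ᵢ | ȳᵢ | A·x̄ᵢ | A·ȳᵢ
web | 5320.00 | 90.00 | 95.00 | 478800.00 | 505400.00
flange | 3960.00 | 90.00 | 201.00 | 356400.00 | 795960.00
Σ | 9280.00 |  |  | 835200.00 | 1301360.00
X̄ = 835200.00 / 9280.00 = 90.00 mm
Ȳ = 1301360.00 / 9280.00 = 140.23 mm

X̄ = 90.00 mm, Ȳ = 140.23 mm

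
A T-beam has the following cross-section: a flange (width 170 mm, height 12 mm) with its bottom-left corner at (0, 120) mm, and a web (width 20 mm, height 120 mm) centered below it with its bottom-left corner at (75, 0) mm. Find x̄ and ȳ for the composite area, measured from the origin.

web: A = 20 × 120 = 2400.00, centroid at (85.00, 60.00).
flange: A = 170 × 12 = 2040.00, centroid at (85.00, 126.00).
ΣA = 4440.00 mm²
ΣAx̄ = (2400.00)(85.00) + (2040.00)(85.00) = 377400.00 mm³
ΣAȳ = (2400.00)(60.00) + (2040.00)(126.00) = 401040.00 mm³
x̄ = 377400.00 / 4440.00 = 85.00 mm
ȳ = 401040.00 / 4440.00 = 90.32 mm

x̄ = 85.00 mm, ȳ = 90.32 mm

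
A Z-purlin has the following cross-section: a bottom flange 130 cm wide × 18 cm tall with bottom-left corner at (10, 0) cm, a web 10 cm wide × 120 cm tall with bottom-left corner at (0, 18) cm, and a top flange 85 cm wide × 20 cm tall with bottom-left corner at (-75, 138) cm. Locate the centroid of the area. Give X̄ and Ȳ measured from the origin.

bottom flange: A = 130 × 18 = 2340.00, centroid at (75.00, 9.00).
web: A = 10 × 120 = 1200.00, centroid at (5.00, 78.00).
top flange: A = 85 × 20 = 1700.00, centroid at (-32.50, 148.00).
ΣA = 5240.00 cm², ΣAX̄ = 126250.00 cm³, ΣAȲ = 366260.00 cm³.
X̄ = 126250.00/5240.00 = 24.09 cm; Ȳ = 366260.00/5240.00 = 69.90 cm.

X̄ = 24.09 cm, Ȳ = 69.90 cm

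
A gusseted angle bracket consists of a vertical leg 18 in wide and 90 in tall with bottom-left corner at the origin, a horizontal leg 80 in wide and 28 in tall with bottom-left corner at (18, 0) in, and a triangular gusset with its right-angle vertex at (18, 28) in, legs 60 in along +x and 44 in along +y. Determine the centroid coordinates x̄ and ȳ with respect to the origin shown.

vertical leg: A = 18 × 90 = 1620.00, centroid at (9.00, 45.00).
horizontal leg: A = 80 × 28 = 2240.00, centroid at (58.00, 14.00).
gusset: A = ½·60·44 = 1320.00, centroid at (38.00, 42.67).
ΣA = 5180.00 in²
ΣAx̄ = (1620.00)(9.00) + (2240.00)(58.00) + (1320.00)(38.00) = 194660.00 in³
ΣAȳ = (1620.00)(45.00) + (2240.00)(14.00) + (1320.00)(42.67) = 160580.00 in³
x̄ = 194660.00 / 5180.00 = 37.58 in
ȳ = 160580.00 / 5180.00 = 31.00 in

x̄ = 37.58 in, ȳ = 31.00 in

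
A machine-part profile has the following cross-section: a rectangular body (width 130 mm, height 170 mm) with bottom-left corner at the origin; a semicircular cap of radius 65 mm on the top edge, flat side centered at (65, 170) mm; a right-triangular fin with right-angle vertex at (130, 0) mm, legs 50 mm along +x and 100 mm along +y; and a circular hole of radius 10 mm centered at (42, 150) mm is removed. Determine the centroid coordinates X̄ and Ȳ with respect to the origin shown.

Part | A | x̄ᵢ | ȳᵢ | A·x̄ᵢ | A·ȳᵢ
rectangular body | 22100.00 | 65.00 | 85.00 | 1436500.00 | 1878500.00
semicircular top | 6636.61 | 65.00 | 197.59 | 431379.94 | 1311307.80
triangular fin | 2500.00 | 146.67 | 33.33 | 366666.67 | 83333.33
hole | -314.16 | 42.00 | 150.00 | -13194.69 | -47123.89
Σ | 30922.46 |  |  | 2221351.92 | 3226017.24
X̄ = 2221351.92 / 30922.46 = 71.84 mm
Ȳ = 3226017.24 / 30922.46 = 104.33 mm

X̄ = 71.84 mm, Ȳ = 104.33 mm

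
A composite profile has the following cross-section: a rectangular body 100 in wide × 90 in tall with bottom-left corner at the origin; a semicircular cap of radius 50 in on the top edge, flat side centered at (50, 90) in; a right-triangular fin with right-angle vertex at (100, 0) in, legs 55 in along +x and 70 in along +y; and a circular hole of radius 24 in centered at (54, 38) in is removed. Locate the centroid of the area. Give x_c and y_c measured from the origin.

x_c = 59.53 in, y_c = 62.71 in

rectangular body: A = 100 × 90 = 9000.00, centroid at (50.00, 45.00).
semicircular top: A = ½π·50² = 3926.99, centroid at (50.00, 111.22).
triangular fin: A = ½·55·70 = 1925.00, centroid at (118.33, 23.33).
hole: A = −π·24² = -1809.56, centroid at (54.00, 38.00).
ΣA = 13042.43 in², ΣAx_c = 776425.11 in³, ΣAy_c = 817915.99 in³.
x_c = 776425.11/13042.43 = 59.53 in; y_c = 817915.99/13042.43 = 62.71 in.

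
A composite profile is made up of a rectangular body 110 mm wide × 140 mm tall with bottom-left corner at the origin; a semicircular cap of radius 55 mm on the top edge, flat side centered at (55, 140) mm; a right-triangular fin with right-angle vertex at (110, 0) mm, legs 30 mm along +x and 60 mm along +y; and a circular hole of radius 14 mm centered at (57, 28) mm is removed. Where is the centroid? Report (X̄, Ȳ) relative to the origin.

Part | A | x̄ᵢ | ȳᵢ | A·x̄ᵢ | A·ȳᵢ
rectangular body | 15400.00 | 55.00 | 70.00 | 847000.00 | 1078000.00
semicircular top | 4751.66 | 55.00 | 163.34 | 261341.24 | 776148.91
triangular fin | 900.00 | 120.00 | 20.00 | 108000.00 | 18000.00
hole | -615.75 | 57.00 | 28.00 | -35097.87 | -17241.06
Σ | 20435.91 |  |  | 1181243.37 | 1854907.85
X̄ = 1181243.37 / 20435.91 = 57.80 mm
Ȳ = 1854907.85 / 20435.91 = 90.77 mm

X̄ = 57.80 mm, Ȳ = 90.77 mm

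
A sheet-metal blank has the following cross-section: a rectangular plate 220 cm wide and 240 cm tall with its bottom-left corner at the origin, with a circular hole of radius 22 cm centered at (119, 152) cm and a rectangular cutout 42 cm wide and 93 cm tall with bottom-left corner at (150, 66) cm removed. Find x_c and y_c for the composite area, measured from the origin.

plate: A = 220 × 240 = 52800.00, centroid at (110.00, 120.00).
hole 1: A = −π·22² = -1520.53, centroid at (119.00, 152.00).
hole 2: A = −(42 × 93) = -3906.00, centroid at (171.00, 112.50).
ΣA = 47373.47 cm²
ΣAx_c = (52800.00)(110.00) + (-1520.53)(119.00) + (-3906.00)(171.00) = 4959130.83 cm³
ΣAy_c = (52800.00)(120.00) + (-1520.53)(152.00) + (-3906.00)(112.50) = 5665454.31 cm³
x_c = 4959130.83 / 47373.47 = 104.68 cm
y_c = 5665454.31 / 47373.47 = 119.59 cm

x_c = 104.68 cm, y_c = 119.59 cm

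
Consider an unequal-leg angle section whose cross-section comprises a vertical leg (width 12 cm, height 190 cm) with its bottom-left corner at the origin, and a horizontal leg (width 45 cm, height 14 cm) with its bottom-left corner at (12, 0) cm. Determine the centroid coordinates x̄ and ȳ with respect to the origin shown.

x̄ = 12.17 cm, ȳ = 75.95 cm

vertical leg: A = 12 × 190 = 2280.00, centroid at (6.00, 95.00).
horizontal leg: A = 45 × 14 = 630.00, centroid at (34.50, 7.00).
ΣA = 2910.00 cm², ΣAx̄ = 35415.00 cm³, ΣAȳ = 221010.00 cm³.
x̄ = 35415.00/2910.00 = 12.17 cm; ȳ = 221010.00/2910.00 = 75.95 cm.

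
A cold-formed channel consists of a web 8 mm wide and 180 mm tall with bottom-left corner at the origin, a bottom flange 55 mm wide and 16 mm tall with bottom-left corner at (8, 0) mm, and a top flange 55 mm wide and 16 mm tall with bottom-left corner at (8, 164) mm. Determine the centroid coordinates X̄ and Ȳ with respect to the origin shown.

X̄ = 21.32 mm, Ȳ = 90.00 mm

web: A = 8 × 180 = 1440.00, centroid at (4.00, 90.00).
bottom flange: A = 55 × 16 = 880.00, centroid at (35.50, 8.00).
top flange: A = 55 × 16 = 880.00, centroid at (35.50, 172.00).
ΣA = 3200.00 mm²
ΣAX̄ = (1440.00)(4.00) + (880.00)(35.50) + (880.00)(35.50) = 68240.00 mm³
ΣAȲ = (1440.00)(90.00) + (880.00)(8.00) + (880.00)(172.00) = 288000.00 mm³
X̄ = 68240.00 / 3200.00 = 21.32 mm
Ȳ = 288000.00 / 3200.00 = 90.00 mm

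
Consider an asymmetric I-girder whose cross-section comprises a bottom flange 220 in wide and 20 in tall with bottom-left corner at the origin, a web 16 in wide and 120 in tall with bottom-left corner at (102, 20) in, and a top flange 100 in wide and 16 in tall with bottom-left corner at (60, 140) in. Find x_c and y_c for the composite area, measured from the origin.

bottom flange: A = 220 × 20 = 4400.00, centroid at (110.00, 10.00).
web: A = 16 × 120 = 1920.00, centroid at (110.00, 80.00).
top flange: A = 100 × 16 = 1600.00, centroid at (110.00, 148.00).
ΣA = 7920.00 in², ΣAx_c = 871200.00 in³, ΣAy_c = 434400.00 in³.
x_c = 871200.00/7920.00 = 110.00 in; y_c = 434400.00/7920.00 = 54.85 in.

x_c = 110.00 in, y_c = 54.85 in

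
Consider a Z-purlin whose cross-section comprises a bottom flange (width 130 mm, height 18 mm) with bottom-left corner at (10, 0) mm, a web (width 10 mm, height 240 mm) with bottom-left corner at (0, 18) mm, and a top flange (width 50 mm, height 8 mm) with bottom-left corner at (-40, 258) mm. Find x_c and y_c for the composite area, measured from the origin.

Part | A | x̄ᵢ | ȳᵢ | A·x̄ᵢ | A·ȳᵢ
bottom flange | 2340.00 | 75.00 | 9.00 | 175500.00 | 21060.00
web | 2400.00 | 5.00 | 138.00 | 12000.00 | 331200.00
top flange | 400.00 | -15.00 | 262.00 | -6000.00 | 104800.00
Σ | 5140.00 |  |  | 181500.00 | 457060.00
x_c = 181500.00 / 5140.00 = 35.31 mm
y_c = 457060.00 / 5140.00 = 88.92 mm

x_c = 35.31 mm, y_c = 88.92 mm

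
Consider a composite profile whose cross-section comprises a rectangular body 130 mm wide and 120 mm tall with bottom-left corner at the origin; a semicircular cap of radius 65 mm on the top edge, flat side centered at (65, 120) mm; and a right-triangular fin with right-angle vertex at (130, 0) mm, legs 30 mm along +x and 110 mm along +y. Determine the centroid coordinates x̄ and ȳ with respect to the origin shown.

rectangular body: A = 130 × 120 = 15600.00, centroid at (65.00, 60.00).
semicircular top: A = ½π·65² = 6636.61, centroid at (65.00, 147.59).
triangular fin: A = ½·30·110 = 1650.00, centroid at (140.00, 36.67).
ΣA = 23886.61 mm²
ΣAx̄ = (15600.00)(65.00) + (6636.61)(65.00) + (1650.00)(140.00) = 1676379.94 mm³
ΣAȳ = (15600.00)(60.00) + (6636.61)(147.59) + (1650.00)(36.67) = 1975977.07 mm³
x̄ = 1676379.94 / 23886.61 = 70.18 mm
ȳ = 1975977.07 / 23886.61 = 82.72 mm

x̄ = 70.18 mm, ȳ = 82.72 mm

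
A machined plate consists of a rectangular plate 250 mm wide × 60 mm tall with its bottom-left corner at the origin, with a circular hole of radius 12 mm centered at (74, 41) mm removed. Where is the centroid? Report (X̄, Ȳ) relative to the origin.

Part | A | x̄ᵢ | ȳᵢ | A·x̄ᵢ | A·ȳᵢ
plate | 15000.00 | 125.00 | 30.00 | 1875000.00 | 450000.00
hole | -452.39 | 74.00 | 41.00 | -33476.81 | -18547.96
Σ | 14547.61 |  |  | 1841523.19 | 431452.04
X̄ = 1841523.19 / 14547.61 = 126.59 mm
Ȳ = 431452.04 / 14547.61 = 29.66 mm

X̄ = 126.59 mm, Ȳ = 29.66 mm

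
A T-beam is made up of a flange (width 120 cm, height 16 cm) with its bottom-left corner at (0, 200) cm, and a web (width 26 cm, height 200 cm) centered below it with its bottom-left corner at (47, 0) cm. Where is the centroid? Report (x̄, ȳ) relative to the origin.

x̄ = 60.00 cm, ȳ = 129.12 cm

web: A = 26 × 200 = 5200.00, centroid at (60.00, 100.00).
flange: A = 120 × 16 = 1920.00, centroid at (60.00, 208.00).
ΣA = 7120.00 cm², ΣAx̄ = 427200.00 cm³, ΣAȳ = 919360.00 cm³.
x̄ = 427200.00/7120.00 = 60.00 cm; ȳ = 919360.00/7120.00 = 129.12 cm.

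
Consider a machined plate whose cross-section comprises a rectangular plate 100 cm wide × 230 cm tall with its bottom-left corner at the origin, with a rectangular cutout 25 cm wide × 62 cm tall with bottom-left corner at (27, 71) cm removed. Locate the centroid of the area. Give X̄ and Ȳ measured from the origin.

X̄ = 50.76 cm, Ȳ = 115.94 cm

Part | A | x̄ᵢ | ȳᵢ | A·x̄ᵢ | A·ȳᵢ
plate | 23000.00 | 50.00 | 115.00 | 1150000.00 | 2645000.00
hole | -1550.00 | 39.50 | 102.00 | -61225.00 | -158100.00
Σ | 21450.00 |  |  | 1088775.00 | 2486900.00
X̄ = 1088775.00 / 21450.00 = 50.76 cm
Ȳ = 2486900.00 / 21450.00 = 115.94 cm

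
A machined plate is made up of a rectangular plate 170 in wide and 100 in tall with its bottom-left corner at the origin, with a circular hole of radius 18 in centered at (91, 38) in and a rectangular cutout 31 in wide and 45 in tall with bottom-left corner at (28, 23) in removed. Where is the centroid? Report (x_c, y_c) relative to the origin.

plate: A = 170 × 100 = 17000.00, centroid at (85.00, 50.00).
hole 1: A = −π·18² = -1017.88, centroid at (91.00, 38.00).
hole 2: A = −(31 × 45) = -1395.00, centroid at (43.50, 45.50).
ΣA = 14587.12 in², ΣAx_c = 1291690.78 in³, ΣAy_c = 747848.21 in³.
x_c = 1291690.78/14587.12 = 88.55 in; y_c = 747848.21/14587.12 = 51.27 in.

x_c = 88.55 in, y_c = 51.27 in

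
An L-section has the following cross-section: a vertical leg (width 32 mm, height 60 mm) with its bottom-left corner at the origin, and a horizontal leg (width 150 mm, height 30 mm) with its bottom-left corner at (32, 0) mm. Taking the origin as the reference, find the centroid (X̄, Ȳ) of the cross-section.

X̄ = 79.79 mm, Ȳ = 19.49 mm

vertical leg: A = 32 × 60 = 1920.00, centroid at (16.00, 30.00).
horizontal leg: A = 150 × 30 = 4500.00, centroid at (107.00, 15.00).
ΣA = 6420.00 mm², ΣAX̄ = 512220.00 mm³, ΣAȲ = 125100.00 mm³.
X̄ = 512220.00/6420.00 = 79.79 mm; Ȳ = 125100.00/6420.00 = 19.49 mm.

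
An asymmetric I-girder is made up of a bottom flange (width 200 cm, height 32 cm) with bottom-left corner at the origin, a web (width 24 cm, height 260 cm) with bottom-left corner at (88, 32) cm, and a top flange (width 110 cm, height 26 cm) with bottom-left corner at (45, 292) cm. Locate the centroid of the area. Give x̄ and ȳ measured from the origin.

x̄ = 100.00 cm, ȳ = 128.10 cm

bottom flange: A = 200 × 32 = 6400.00, centroid at (100.00, 16.00).
web: A = 24 × 260 = 6240.00, centroid at (100.00, 162.00).
top flange: A = 110 × 26 = 2860.00, centroid at (100.00, 305.00).
ΣA = 15500.00 cm², ΣAx̄ = 1550000.00 cm³, ΣAȳ = 1985580.00 cm³.
x̄ = 1550000.00/15500.00 = 100.00 cm; ȳ = 1985580.00/15500.00 = 128.10 cm.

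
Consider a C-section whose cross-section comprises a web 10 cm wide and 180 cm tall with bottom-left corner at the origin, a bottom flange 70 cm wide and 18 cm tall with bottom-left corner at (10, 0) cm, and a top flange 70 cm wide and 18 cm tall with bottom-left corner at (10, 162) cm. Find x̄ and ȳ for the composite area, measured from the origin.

x̄ = 28.33 cm, ȳ = 90.00 cm

web: A = 10 × 180 = 1800.00, centroid at (5.00, 90.00).
bottom flange: A = 70 × 18 = 1260.00, centroid at (45.00, 9.00).
top flange: A = 70 × 18 = 1260.00, centroid at (45.00, 171.00).
ΣA = 4320.00 cm²
ΣAx̄ = (1800.00)(5.00) + (1260.00)(45.00) + (1260.00)(45.00) = 122400.00 cm³
ΣAȳ = (1800.00)(90.00) + (1260.00)(9.00) + (1260.00)(171.00) = 388800.00 cm³
x̄ = 122400.00 / 4320.00 = 28.33 cm
ȳ = 388800.00 / 4320.00 = 90.00 cm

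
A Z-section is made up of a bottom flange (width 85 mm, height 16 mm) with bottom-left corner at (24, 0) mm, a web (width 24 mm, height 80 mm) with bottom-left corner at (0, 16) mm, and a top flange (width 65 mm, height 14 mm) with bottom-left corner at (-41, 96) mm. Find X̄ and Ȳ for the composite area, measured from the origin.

bottom flange: A = 85 × 16 = 1360.00, centroid at (66.50, 8.00).
web: A = 24 × 80 = 1920.00, centroid at (12.00, 56.00).
top flange: A = 65 × 14 = 910.00, centroid at (-8.50, 103.00).
ΣA = 4190.00 mm²
ΣAX̄ = (1360.00)(66.50) + (1920.00)(12.00) + (910.00)(-8.50) = 105745.00 mm³
ΣAȲ = (1360.00)(8.00) + (1920.00)(56.00) + (910.00)(103.00) = 212130.00 mm³
X̄ = 105745.00 / 4190.00 = 25.24 mm
Ȳ = 212130.00 / 4190.00 = 50.63 mm

X̄ = 25.24 mm, Ȳ = 50.63 mm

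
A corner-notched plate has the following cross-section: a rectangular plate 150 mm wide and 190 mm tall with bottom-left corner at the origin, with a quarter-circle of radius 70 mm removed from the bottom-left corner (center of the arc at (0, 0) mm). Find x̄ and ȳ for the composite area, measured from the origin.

x̄ = 82.07 mm, ȳ = 105.19 mm

plate: A = 150 × 190 = 28500.00, centroid at (75.00, 95.00).
removed quarter-circle: A = −¼π·70² = -3848.45, centroid at (29.71, 29.71).
ΣA = 24651.55 mm², ΣAx̄ = 2023166.67 mm³, ΣAȳ = 2593166.67 mm³.
x̄ = 2023166.67/24651.55 = 82.07 mm; ȳ = 2593166.67/24651.55 = 105.19 mm.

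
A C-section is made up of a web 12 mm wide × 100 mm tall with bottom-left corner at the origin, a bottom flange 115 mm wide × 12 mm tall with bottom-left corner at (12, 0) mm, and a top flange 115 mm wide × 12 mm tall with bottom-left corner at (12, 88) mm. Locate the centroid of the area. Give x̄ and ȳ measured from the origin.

x̄ = 50.26 mm, ȳ = 50.00 mm

web: A = 12 × 100 = 1200.00, centroid at (6.00, 50.00).
bottom flange: A = 115 × 12 = 1380.00, centroid at (69.50, 6.00).
top flange: A = 115 × 12 = 1380.00, centroid at (69.50, 94.00).
ΣA = 3960.00 mm², ΣAx̄ = 199020.00 mm³, ΣAȳ = 198000.00 mm³.
x̄ = 199020.00/3960.00 = 50.26 mm; ȳ = 198000.00/3960.00 = 50.00 mm.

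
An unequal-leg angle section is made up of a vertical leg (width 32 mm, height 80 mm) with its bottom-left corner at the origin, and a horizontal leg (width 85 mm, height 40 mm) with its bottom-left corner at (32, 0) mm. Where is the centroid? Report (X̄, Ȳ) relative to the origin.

vertical leg: A = 32 × 80 = 2560.00, centroid at (16.00, 40.00).
horizontal leg: A = 85 × 40 = 3400.00, centroid at (74.50, 20.00).
ΣA = 5960.00 mm²
ΣAX̄ = (2560.00)(16.00) + (3400.00)(74.50) = 294260.00 mm³
ΣAȲ = (2560.00)(40.00) + (3400.00)(20.00) = 170400.00 mm³
X̄ = 294260.00 / 5960.00 = 49.37 mm
Ȳ = 170400.00 / 5960.00 = 28.59 mm

X̄ = 49.37 mm, Ȳ = 28.59 mm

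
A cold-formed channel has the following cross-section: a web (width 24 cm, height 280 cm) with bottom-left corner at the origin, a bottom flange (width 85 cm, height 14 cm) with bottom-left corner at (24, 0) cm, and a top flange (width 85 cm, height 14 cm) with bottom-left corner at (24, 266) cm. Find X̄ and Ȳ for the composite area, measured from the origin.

Part | A | x̄ᵢ | ȳᵢ | A·x̄ᵢ | A·ȳᵢ
web | 6720.00 | 12.00 | 140.00 | 80640.00 | 940800.00
bottom flange | 1190.00 | 66.50 | 7.00 | 79135.00 | 8330.00
top flange | 1190.00 | 66.50 | 273.00 | 79135.00 | 324870.00
Σ | 9100.00 |  |  | 238910.00 | 1274000.00
X̄ = 238910.00 / 9100.00 = 26.25 cm
Ȳ = 1274000.00 / 9100.00 = 140.00 cm

X̄ = 26.25 cm, Ȳ = 140.00 cm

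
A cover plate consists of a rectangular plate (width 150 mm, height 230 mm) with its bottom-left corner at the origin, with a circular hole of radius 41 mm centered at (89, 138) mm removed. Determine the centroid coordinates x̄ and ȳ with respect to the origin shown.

Part | A | x̄ᵢ | ȳᵢ | A·x̄ᵢ | A·ȳᵢ
plate | 34500.00 | 75.00 | 115.00 | 2587500.00 | 3967500.00
hole | -5281.02 | 89.00 | 138.00 | -470010.54 | -728780.38
Σ | 29218.98 |  |  | 2117489.46 | 3238719.62
x̄ = 2117489.46 / 29218.98 = 72.47 mm
ȳ = 3238719.62 / 29218.98 = 110.84 mm

x̄ = 72.47 mm, ȳ = 110.84 mm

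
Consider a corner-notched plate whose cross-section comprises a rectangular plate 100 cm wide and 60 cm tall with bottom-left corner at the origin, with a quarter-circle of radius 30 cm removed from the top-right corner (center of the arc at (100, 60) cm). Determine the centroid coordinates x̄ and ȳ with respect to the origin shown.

Part | A | x̄ᵢ | ȳᵢ | A·x̄ᵢ | A·ȳᵢ
plate | 6000.00 | 50.00 | 30.00 | 300000.00 | 180000.00
removed quarter-circle | -706.86 | 87.27 | 47.27 | -61685.83 | -33411.50
Σ | 5293.14 |  |  | 238314.17 | 146588.50
x̄ = 238314.17 / 5293.14 = 45.02 cm
ȳ = 146588.50 / 5293.14 = 27.69 cm

x̄ = 45.02 cm, ȳ = 27.69 cm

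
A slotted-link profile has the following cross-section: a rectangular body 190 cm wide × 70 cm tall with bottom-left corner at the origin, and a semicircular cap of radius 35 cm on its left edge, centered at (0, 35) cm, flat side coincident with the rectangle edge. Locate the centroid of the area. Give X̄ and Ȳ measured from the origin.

X̄ = 81.12 cm, Ȳ = 35.00 cm

rectangular body: A = 190 × 70 = 13300.00, centroid at (95.00, 35.00).
semicircular end: A = ½π·35² = 1924.23, centroid at (-14.85, 35.00).
ΣA = 15224.23 cm²
ΣAX̄ = (13300.00)(95.00) + (1924.23)(-14.85) = 1234916.67 cm³
ΣAȲ = (13300.00)(35.00) + (1924.23)(35.00) = 532847.89 cm³
X̄ = 1234916.67 / 15224.23 = 81.12 cm
Ȳ = 532847.89 / 15224.23 = 35.00 cm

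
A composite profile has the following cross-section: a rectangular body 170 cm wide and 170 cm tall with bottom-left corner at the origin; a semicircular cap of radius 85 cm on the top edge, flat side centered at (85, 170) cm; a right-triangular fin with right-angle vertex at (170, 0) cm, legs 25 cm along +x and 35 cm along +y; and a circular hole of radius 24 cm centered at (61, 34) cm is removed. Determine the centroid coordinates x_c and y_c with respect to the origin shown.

x_c = 87.17 cm, y_c = 121.89 cm

Part | A | x̄ᵢ | ȳᵢ | A·x̄ᵢ | A·ȳᵢ
rectangular body | 28900.00 | 85.00 | 85.00 | 2456500.00 | 2456500.00
semicircular top | 11349.00 | 85.00 | 206.08 | 964665.29 | 2338747.26
triangular fin | 437.50 | 178.33 | 11.67 | 78020.83 | 5104.17
hole | -1809.56 | 61.00 | 34.00 | -110383.00 | -61524.95
Σ | 38876.95 |  |  | 3388803.13 | 4738826.47
x_c = 3388803.13 / 38876.95 = 87.17 cm
y_c = 4738826.47 / 38876.95 = 121.89 cm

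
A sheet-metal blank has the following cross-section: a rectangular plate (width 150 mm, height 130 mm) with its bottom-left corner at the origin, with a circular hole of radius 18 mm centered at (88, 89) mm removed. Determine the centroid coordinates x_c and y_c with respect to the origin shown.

x_c = 74.28 mm, y_c = 63.68 mm

plate: A = 150 × 130 = 19500.00, centroid at (75.00, 65.00).
hole: A = −π·18² = -1017.88, centroid at (88.00, 89.00).
ΣA = 18482.12 mm²
ΣAx_c = (19500.00)(75.00) + (-1017.88)(88.00) = 1372926.91 mm³
ΣAy_c = (19500.00)(65.00) + (-1017.88)(89.00) = 1176909.03 mm³
x_c = 1372926.91 / 18482.12 = 74.28 mm
y_c = 1176909.03 / 18482.12 = 63.68 mm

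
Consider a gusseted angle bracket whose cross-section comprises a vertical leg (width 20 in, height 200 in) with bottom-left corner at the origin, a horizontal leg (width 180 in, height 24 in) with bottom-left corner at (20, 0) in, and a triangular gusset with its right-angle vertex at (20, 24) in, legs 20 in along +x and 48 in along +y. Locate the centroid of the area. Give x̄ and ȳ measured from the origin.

x̄ = 60.00 in, ȳ = 53.53 in

vertical leg: A = 20 × 200 = 4000.00, centroid at (10.00, 100.00).
horizontal leg: A = 180 × 24 = 4320.00, centroid at (110.00, 12.00).
gusset: A = ½·20·48 = 480.00, centroid at (26.67, 40.00).
ΣA = 8800.00 in²
ΣAx̄ = (4000.00)(10.00) + (4320.00)(110.00) + (480.00)(26.67) = 528000.00 in³
ΣAȳ = (4000.00)(100.00) + (4320.00)(12.00) + (480.00)(40.00) = 471040.00 in³
x̄ = 528000.00 / 8800.00 = 60.00 in
ȳ = 471040.00 / 8800.00 = 53.53 in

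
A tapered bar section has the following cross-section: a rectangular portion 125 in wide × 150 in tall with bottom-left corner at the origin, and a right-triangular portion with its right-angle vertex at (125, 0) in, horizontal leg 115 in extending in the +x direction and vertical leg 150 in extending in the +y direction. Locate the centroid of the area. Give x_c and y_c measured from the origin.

x_c = 94.27 in, y_c = 67.12 in

rectangular portion: A = 125 × 150 = 18750.00, centroid at (62.50, 75.00).
triangular portion: A = ½·115·150 = 8625.00, centroid at (163.33, 50.00).
ΣA = 27375.00 in², ΣAx_c = 2580625.00 in³, ΣAy_c = 1837500.00 in³.
x_c = 2580625.00/27375.00 = 94.27 in; y_c = 1837500.00/27375.00 = 67.12 in.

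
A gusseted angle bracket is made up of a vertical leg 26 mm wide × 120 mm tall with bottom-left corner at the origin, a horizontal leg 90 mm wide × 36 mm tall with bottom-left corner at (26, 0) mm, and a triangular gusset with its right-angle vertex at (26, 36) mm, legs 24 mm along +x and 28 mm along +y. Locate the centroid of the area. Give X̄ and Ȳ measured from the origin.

Part | A | x̄ᵢ | ȳᵢ | A·x̄ᵢ | A·ȳᵢ
vertical leg | 3120.00 | 13.00 | 60.00 | 40560.00 | 187200.00
horizontal leg | 3240.00 | 71.00 | 18.00 | 230040.00 | 58320.00
gusset | 336.00 | 34.00 | 45.33 | 11424.00 | 15232.00
Σ | 6696.00 |  |  | 282024.00 | 260752.00
X̄ = 282024.00 / 6696.00 = 42.12 mm
Ȳ = 260752.00 / 6696.00 = 38.94 mm

X̄ = 42.12 mm, Ȳ = 38.94 mm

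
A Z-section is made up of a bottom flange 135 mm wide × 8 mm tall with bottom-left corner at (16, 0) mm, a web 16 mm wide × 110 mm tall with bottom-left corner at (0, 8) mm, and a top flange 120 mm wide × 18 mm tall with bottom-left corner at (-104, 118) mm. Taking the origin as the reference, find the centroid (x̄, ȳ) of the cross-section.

x̄ = 1.84 mm, ȳ = 77.90 mm

Part | A | x̄ᵢ | ȳᵢ | A·x̄ᵢ | A·ȳᵢ
bottom flange | 1080.00 | 83.50 | 4.00 | 90180.00 | 4320.00
web | 1760.00 | 8.00 | 63.00 | 14080.00 | 110880.00
top flange | 2160.00 | -44.00 | 127.00 | -95040.00 | 274320.00
Σ | 5000.00 |  |  | 9220.00 | 389520.00
x̄ = 9220.00 / 5000.00 = 1.84 mm
ȳ = 389520.00 / 5000.00 = 77.90 mm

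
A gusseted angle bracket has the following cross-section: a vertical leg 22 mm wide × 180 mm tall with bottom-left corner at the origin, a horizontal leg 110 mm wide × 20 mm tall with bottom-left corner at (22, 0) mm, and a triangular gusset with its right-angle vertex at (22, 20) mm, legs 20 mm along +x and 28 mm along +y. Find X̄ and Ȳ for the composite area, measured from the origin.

vertical leg: A = 22 × 180 = 3960.00, centroid at (11.00, 90.00).
horizontal leg: A = 110 × 20 = 2200.00, centroid at (77.00, 10.00).
gusset: A = ½·20·28 = 280.00, centroid at (28.67, 29.33).
ΣA = 6440.00 mm², ΣAX̄ = 220986.67 mm³, ΣAȲ = 386613.33 mm³.
X̄ = 220986.67/6440.00 = 34.31 mm; Ȳ = 386613.33/6440.00 = 60.03 mm.

X̄ = 34.31 mm, Ȳ = 60.03 mm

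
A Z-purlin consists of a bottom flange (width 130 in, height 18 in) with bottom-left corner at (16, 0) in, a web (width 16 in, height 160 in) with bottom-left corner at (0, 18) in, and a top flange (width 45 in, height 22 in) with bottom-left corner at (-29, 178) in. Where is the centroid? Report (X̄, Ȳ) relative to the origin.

Part | A | x̄ᵢ | ȳᵢ | A·x̄ᵢ | A·ȳᵢ
bottom flange | 2340.00 | 81.00 | 9.00 | 189540.00 | 21060.00
web | 2560.00 | 8.00 | 98.00 | 20480.00 | 250880.00
top flange | 990.00 | -6.50 | 189.00 | -6435.00 | 187110.00
Σ | 5890.00 |  |  | 203585.00 | 459050.00
X̄ = 203585.00 / 5890.00 = 34.56 in
Ȳ = 459050.00 / 5890.00 = 77.94 in

X̄ = 34.56 in, Ȳ = 77.94 in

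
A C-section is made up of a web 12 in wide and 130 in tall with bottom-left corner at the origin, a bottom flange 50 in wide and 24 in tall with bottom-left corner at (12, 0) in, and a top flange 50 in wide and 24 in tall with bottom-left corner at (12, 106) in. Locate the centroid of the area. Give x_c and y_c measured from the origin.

web: A = 12 × 130 = 1560.00, centroid at (6.00, 65.00).
bottom flange: A = 50 × 24 = 1200.00, centroid at (37.00, 12.00).
top flange: A = 50 × 24 = 1200.00, centroid at (37.00, 118.00).
ΣA = 3960.00 in²
ΣAx_c = (1560.00)(6.00) + (1200.00)(37.00) + (1200.00)(37.00) = 98160.00 in³
ΣAy_c = (1560.00)(65.00) + (1200.00)(12.00) + (1200.00)(118.00) = 257400.00 in³
x_c = 98160.00 / 3960.00 = 24.79 in
y_c = 257400.00 / 3960.00 = 65.00 in

x_c = 24.79 in, y_c = 65.00 in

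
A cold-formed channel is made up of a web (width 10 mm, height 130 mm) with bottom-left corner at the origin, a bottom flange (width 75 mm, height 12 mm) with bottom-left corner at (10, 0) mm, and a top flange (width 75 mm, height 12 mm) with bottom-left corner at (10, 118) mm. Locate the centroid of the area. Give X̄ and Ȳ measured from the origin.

X̄ = 29.68 mm, Ȳ = 65.00 mm

Part | A | x̄ᵢ | ȳᵢ | A·x̄ᵢ | A·ȳᵢ
web | 1300.00 | 5.00 | 65.00 | 6500.00 | 84500.00
bottom flange | 900.00 | 47.50 | 6.00 | 42750.00 | 5400.00
top flange | 900.00 | 47.50 | 124.00 | 42750.00 | 111600.00
Σ | 3100.00 |  |  | 92000.00 | 201500.00
X̄ = 92000.00 / 3100.00 = 29.68 mm
Ȳ = 201500.00 / 3100.00 = 65.00 mm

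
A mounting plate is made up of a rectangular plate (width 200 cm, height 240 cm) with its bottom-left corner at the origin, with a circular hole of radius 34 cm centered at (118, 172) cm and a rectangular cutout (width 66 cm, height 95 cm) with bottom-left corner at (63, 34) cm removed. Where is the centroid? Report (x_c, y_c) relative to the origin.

x_c = 98.94 cm, y_c = 121.38 cm

plate: A = 200 × 240 = 48000.00, centroid at (100.00, 120.00).
hole 1: A = −π·34² = -3631.68, centroid at (118.00, 172.00).
hole 2: A = −(66 × 95) = -6270.00, centroid at (96.00, 81.50).
ΣA = 38098.32 cm²
ΣAx_c = (48000.00)(100.00) + (-3631.68)(118.00) + (-6270.00)(96.00) = 3769541.63 cm³
ΣAy_c = (48000.00)(120.00) + (-3631.68)(172.00) + (-6270.00)(81.50) = 4624345.85 cm³
x_c = 3769541.63 / 38098.32 = 98.94 cm
y_c = 4624345.85 / 38098.32 = 121.38 cm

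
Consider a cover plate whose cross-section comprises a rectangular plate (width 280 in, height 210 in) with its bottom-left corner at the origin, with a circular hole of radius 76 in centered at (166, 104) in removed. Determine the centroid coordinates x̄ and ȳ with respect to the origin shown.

x̄ = 128.39 in, ȳ = 105.45 in

plate: A = 280 × 210 = 58800.00, centroid at (140.00, 105.00).
hole: A = −π·76² = -18145.84, centroid at (166.00, 104.00).
ΣA = 40654.16 in²
ΣAx̄ = (58800.00)(140.00) + (-18145.84)(166.00) = 5219790.70 in³
ΣAȳ = (58800.00)(105.00) + (-18145.84)(104.00) = 4286832.73 in³
x̄ = 5219790.70 / 40654.16 = 128.39 in
ȳ = 4286832.73 / 40654.16 = 105.45 in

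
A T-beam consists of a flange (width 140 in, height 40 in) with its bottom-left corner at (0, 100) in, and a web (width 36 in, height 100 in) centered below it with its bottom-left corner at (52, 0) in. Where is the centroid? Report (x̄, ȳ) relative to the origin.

x̄ = 70.00 in, ȳ = 92.61 in

web: A = 36 × 100 = 3600.00, centroid at (70.00, 50.00).
flange: A = 140 × 40 = 5600.00, centroid at (70.00, 120.00).
ΣA = 9200.00 in², ΣAx̄ = 644000.00 in³, ΣAȳ = 852000.00 in³.
x̄ = 644000.00/9200.00 = 70.00 in; ȳ = 852000.00/9200.00 = 92.61 in.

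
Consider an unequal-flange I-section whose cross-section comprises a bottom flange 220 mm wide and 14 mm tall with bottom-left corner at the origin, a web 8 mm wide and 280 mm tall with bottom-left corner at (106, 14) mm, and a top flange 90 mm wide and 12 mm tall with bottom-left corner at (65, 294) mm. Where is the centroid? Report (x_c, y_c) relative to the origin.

x_c = 110.00 mm, y_c = 107.89 mm

bottom flange: A = 220 × 14 = 3080.00, centroid at (110.00, 7.00).
web: A = 8 × 280 = 2240.00, centroid at (110.00, 154.00).
top flange: A = 90 × 12 = 1080.00, centroid at (110.00, 300.00).
ΣA = 6400.00 mm²
ΣAx_c = (3080.00)(110.00) + (2240.00)(110.00) + (1080.00)(110.00) = 704000.00 mm³
ΣAy_c = (3080.00)(7.00) + (2240.00)(154.00) + (1080.00)(300.00) = 690520.00 mm³
x_c = 704000.00 / 6400.00 = 110.00 mm
y_c = 690520.00 / 6400.00 = 107.89 mm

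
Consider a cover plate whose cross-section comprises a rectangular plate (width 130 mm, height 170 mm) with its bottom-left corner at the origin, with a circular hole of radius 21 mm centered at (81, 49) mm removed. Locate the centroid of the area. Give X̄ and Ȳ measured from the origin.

X̄ = 63.93 mm, Ȳ = 87.41 mm

Part | A | x̄ᵢ | ȳᵢ | A·x̄ᵢ | A·ȳᵢ
plate | 22100.00 | 65.00 | 85.00 | 1436500.00 | 1878500.00
hole | -1385.44 | 81.00 | 49.00 | -112220.83 | -67886.68
Σ | 20714.56 |  |  | 1324279.17 | 1810613.32
X̄ = 1324279.17 / 20714.56 = 63.93 mm
Ȳ = 1810613.32 / 20714.56 = 87.41 mm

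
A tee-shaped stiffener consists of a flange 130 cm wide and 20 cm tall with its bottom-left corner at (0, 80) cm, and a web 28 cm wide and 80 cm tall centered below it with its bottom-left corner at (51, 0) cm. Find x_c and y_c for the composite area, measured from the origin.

web: A = 28 × 80 = 2240.00, centroid at (65.00, 40.00).
flange: A = 130 × 20 = 2600.00, centroid at (65.00, 90.00).
ΣA = 4840.00 cm²
ΣAx_c = (2240.00)(65.00) + (2600.00)(65.00) = 314600.00 cm³
ΣAy_c = (2240.00)(40.00) + (2600.00)(90.00) = 323600.00 cm³
x_c = 314600.00 / 4840.00 = 65.00 cm
y_c = 323600.00 / 4840.00 = 66.86 cm

x_c = 65.00 cm, y_c = 66.86 cm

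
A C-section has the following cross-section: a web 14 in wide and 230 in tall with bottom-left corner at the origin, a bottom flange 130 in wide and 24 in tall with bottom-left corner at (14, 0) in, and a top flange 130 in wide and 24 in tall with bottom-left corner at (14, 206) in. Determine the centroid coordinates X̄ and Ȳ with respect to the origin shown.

X̄ = 54.49 in, Ȳ = 115.00 in

Part | A | x̄ᵢ | ȳᵢ | A·x̄ᵢ | A·ȳᵢ
web | 3220.00 | 7.00 | 115.00 | 22540.00 | 370300.00
bottom flange | 3120.00 | 79.00 | 12.00 | 246480.00 | 37440.00
top flange | 3120.00 | 79.00 | 218.00 | 246480.00 | 680160.00
Σ | 9460.00 |  |  | 515500.00 | 1087900.00
X̄ = 515500.00 / 9460.00 = 54.49 in
Ȳ = 1087900.00 / 9460.00 = 115.00 in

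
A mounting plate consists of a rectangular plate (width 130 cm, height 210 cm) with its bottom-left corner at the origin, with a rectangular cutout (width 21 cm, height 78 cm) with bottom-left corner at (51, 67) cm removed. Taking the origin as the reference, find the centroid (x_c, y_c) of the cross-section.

x_c = 65.22 cm, y_c = 104.94 cm

plate: A = 130 × 210 = 27300.00, centroid at (65.00, 105.00).
hole: A = −(21 × 78) = -1638.00, centroid at (61.50, 106.00).
ΣA = 25662.00 cm², ΣAx_c = 1673763.00 cm³, ΣAy_c = 2692872.00 cm³.
x_c = 1673763.00/25662.00 = 65.22 cm; y_c = 2692872.00/25662.00 = 104.94 cm.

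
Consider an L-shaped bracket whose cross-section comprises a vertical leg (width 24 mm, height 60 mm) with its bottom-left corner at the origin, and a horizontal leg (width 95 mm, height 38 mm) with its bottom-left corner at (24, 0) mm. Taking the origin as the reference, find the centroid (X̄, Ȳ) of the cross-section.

X̄ = 54.53 mm, Ȳ = 22.14 mm

Part | A | x̄ᵢ | ȳᵢ | A·x̄ᵢ | A·ȳᵢ
vertical leg | 1440.00 | 12.00 | 30.00 | 17280.00 | 43200.00
horizontal leg | 3610.00 | 71.50 | 19.00 | 258115.00 | 68590.00
Σ | 5050.00 |  |  | 275395.00 | 111790.00
X̄ = 275395.00 / 5050.00 = 54.53 mm
Ȳ = 111790.00 / 5050.00 = 22.14 mm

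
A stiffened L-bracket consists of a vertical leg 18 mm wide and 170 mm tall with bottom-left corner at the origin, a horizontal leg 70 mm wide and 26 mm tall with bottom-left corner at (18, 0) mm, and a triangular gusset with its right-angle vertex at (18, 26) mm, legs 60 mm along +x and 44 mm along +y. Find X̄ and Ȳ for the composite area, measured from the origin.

X̄ = 28.09 mm, Ȳ = 54.43 mm

Part | A | x̄ᵢ | ȳᵢ | A·x̄ᵢ | A·ȳᵢ
vertical leg | 3060.00 | 9.00 | 85.00 | 27540.00 | 260100.00
horizontal leg | 1820.00 | 53.00 | 13.00 | 96460.00 | 23660.00
gusset | 1320.00 | 38.00 | 40.67 | 50160.00 | 53680.00
Σ | 6200.00 |  |  | 174160.00 | 337440.00
X̄ = 174160.00 / 6200.00 = 28.09 mm
Ȳ = 337440.00 / 6200.00 = 54.43 mm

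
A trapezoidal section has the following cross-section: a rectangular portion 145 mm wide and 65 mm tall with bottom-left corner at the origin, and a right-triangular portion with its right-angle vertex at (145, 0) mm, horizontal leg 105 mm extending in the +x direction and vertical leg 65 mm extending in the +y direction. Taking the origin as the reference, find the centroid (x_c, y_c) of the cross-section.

rectangular portion: A = 145 × 65 = 9425.00, centroid at (72.50, 32.50).
triangular portion: A = ½·105·65 = 3412.50, centroid at (180.00, 21.67).
ΣA = 12837.50 mm²
ΣAx_c = (9425.00)(72.50) + (3412.50)(180.00) = 1297562.50 mm³
ΣAy_c = (9425.00)(32.50) + (3412.50)(21.67) = 380250.00 mm³
x_c = 1297562.50 / 12837.50 = 101.08 mm
y_c = 380250.00 / 12837.50 = 29.62 mm

x_c = 101.08 mm, y_c = 29.62 mm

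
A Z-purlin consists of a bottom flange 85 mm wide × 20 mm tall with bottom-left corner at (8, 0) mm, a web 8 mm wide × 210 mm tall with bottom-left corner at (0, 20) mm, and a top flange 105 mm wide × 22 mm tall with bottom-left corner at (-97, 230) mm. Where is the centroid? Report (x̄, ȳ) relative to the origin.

bottom flange: A = 85 × 20 = 1700.00, centroid at (50.50, 10.00).
web: A = 8 × 210 = 1680.00, centroid at (4.00, 125.00).
top flange: A = 105 × 22 = 2310.00, centroid at (-44.50, 241.00).
ΣA = 5690.00 mm², ΣAx̄ = -10225.00 mm³, ΣAȳ = 783710.00 mm³.
x̄ = -10225.00/5690.00 = -1.80 mm; ȳ = 783710.00/5690.00 = 137.73 mm.

x̄ = -1.80 mm, ȳ = 137.73 mm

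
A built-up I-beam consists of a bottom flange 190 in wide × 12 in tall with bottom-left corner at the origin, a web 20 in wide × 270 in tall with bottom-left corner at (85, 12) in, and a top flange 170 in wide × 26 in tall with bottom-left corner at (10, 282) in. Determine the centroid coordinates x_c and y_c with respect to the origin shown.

x_c = 95.00 in, y_c = 174.49 in

Part | A | x̄ᵢ | ȳᵢ | A·x̄ᵢ | A·ȳᵢ
bottom flange | 2280.00 | 95.00 | 6.00 | 216600.00 | 13680.00
web | 5400.00 | 95.00 | 147.00 | 513000.00 | 793800.00
top flange | 4420.00 | 95.00 | 295.00 | 419900.00 | 1303900.00
Σ | 12100.00 |  |  | 1149500.00 | 2111380.00
x_c = 1149500.00 / 12100.00 = 95.00 in
y_c = 2111380.00 / 12100.00 = 174.49 in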